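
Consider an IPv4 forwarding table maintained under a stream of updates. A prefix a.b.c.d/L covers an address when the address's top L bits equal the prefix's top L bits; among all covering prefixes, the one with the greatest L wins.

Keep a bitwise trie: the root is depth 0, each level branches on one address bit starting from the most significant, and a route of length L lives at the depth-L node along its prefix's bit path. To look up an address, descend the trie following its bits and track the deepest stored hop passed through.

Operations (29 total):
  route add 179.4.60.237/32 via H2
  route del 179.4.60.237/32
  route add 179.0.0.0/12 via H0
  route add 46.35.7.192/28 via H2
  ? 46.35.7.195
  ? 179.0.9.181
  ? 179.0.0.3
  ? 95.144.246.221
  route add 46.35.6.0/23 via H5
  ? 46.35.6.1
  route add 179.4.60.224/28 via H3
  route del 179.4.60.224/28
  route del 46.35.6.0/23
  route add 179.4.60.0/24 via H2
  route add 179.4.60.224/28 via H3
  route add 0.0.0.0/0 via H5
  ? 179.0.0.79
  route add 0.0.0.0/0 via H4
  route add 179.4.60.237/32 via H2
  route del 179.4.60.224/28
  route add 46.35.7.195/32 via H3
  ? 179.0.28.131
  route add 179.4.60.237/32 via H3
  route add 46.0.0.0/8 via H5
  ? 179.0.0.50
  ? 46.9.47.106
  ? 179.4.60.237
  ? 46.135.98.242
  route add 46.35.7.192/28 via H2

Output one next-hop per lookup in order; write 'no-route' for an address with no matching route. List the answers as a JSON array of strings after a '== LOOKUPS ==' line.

Process each operation:
  add 179.4.60.237/32 -> H2 at depth 32
  - 179.4.60.237/32 clear@32
  add 179.0.0.0/12 -> H0 at depth 12
  add 46.35.7.192/28 -> H2 at depth 28
  Q 46.35.7.195: descend 0010111000100011000001111100 ; hops seen [H2] ; pick H2
  Q 179.0.9.181: descend 1011001100000 ; hops seen [H0] ; pick H0
  Q 179.0.0.3: descend 1011001100000 ; hops seen [H0] ; pick H0
  Q 95.144.246.221: descend 0 ; hops seen [∅] ; pick no-route
  add 46.35.6.0/23 -> H5 at depth 23
  Q 46.35.6.1: descend 00101110001000110000011 ; hops seen [H5] ; pick H5
  add 179.4.60.224/28 -> H3 at depth 28
  - 179.4.60.224/28 clear@28
  - 46.35.6.0/23 clear@23
  add 179.4.60.0/24 -> H2 at depth 24
  add 179.4.60.224/28 -> H3 at depth 28
  add 0.0.0.0/0 -> H5 at depth 0
  Q 179.0.0.79: descend 1011001100000 ; hops seen [H5,H0] ; pick H0
  add 0.0.0.0/0 -> H4 at depth 0
  add 179.4.60.237/32 -> H2 at depth 32
  - 179.4.60.224/28 clear@28
  add 46.35.7.195/32 -> H3 at depth 32
  Q 179.0.28.131: descend 1011001100000 ; hops seen [H4,H0] ; pick H0
  add 179.4.60.237/32 -> H3 at depth 32
  add 46.0.0.0/8 -> H5 at depth 8
  Q 179.0.0.50: descend 1011001100000 ; hops seen [H4,H0] ; pick H0
  Q 46.9.47.106: descend 0010111000 ; hops seen [H4,H5] ; pick H5
  Q 179.4.60.237: descend 10110011000001000011110011101101 ; hops seen [H4,H0,H2,H3] ; pick H3
  Q 46.135.98.242: descend 00101110 ; hops seen [H4,H5] ; pick H5
  add 46.35.7.192/28 -> H2 at depth 28

== LOOKUPS ==
["H2","H0","H0","no-route","H5","H0","H0","H0","H5","H3","H5"]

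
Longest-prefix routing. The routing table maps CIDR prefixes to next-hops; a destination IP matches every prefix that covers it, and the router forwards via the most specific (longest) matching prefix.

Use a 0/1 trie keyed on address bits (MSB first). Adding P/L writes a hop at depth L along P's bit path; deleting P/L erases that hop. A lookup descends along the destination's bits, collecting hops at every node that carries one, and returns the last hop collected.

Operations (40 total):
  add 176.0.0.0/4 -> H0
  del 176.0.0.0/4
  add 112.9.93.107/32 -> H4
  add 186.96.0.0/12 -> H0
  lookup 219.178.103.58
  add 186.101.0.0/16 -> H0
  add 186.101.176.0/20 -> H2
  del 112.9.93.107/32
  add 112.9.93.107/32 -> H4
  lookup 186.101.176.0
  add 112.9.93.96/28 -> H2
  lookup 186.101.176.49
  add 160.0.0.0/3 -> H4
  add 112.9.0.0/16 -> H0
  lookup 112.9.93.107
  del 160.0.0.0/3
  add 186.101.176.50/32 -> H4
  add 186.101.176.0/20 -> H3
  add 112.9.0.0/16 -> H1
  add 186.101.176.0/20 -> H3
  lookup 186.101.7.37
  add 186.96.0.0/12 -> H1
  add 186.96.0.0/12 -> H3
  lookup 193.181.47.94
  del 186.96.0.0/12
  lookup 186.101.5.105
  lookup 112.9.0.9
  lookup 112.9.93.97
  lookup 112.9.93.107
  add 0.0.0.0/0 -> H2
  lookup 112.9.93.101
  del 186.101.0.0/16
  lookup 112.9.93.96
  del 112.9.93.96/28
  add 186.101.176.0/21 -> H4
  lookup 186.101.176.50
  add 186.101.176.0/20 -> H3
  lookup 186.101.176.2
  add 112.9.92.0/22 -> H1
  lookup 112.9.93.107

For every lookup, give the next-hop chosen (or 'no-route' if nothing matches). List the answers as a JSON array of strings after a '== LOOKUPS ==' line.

Apply in order:
  + 176.0.0.0/4 (H0) depth=4
  - 176.0.0.0/4 clear@4
  + 112.9.93.107/32 (H4) depth=32
  + 186.96.0.0/12 (H0) depth=12
  ? 219.178.103.58  path d0:-→d1:-  best=no-route
  + 186.101.0.0/16 (H0) depth=16
  + 186.101.176.0/20 (H2) depth=20
  - 112.9.93.107/32 clear@32
  + 112.9.93.107/32 (H4) depth=32
  ? 186.101.176.0  path d0:-→d1:-→d2:-→d3:-→d4:-→d5:-→d6:-→d7:-→d8:-→d9:-→d10:-→d11:-→d12:H0→d13:-→d14:-→d15:-→d16:H0→d17:-→d18:-→d19:-→d20:H2  best=H2
  + 112.9.93.96/28 (H2) depth=28
  ? 186.101.176.49  path d0:-→d1:-→d2:-→d3:-→d4:-→d5:-→d6:-→d7:-→d8:-→d9:-→d10:-→d11:-→d12:H0→d13:-→d14:-→d15:-→d16:H0→d17:-→d18:-→d19:-→d20:H2  best=H2
  + 160.0.0.0/3 (H4) depth=3
  + 112.9.0.0/16 (H0) depth=16
  ? 112.9.93.107  path d0:-→d1:-→d2:-→d3:-→d4:-→d5:-→d6:-→d7:-→d8:-→d9:-→d10:-→d11:-→d12:-→d13:-→d14:-→d15:-→d16:H0→d17:-→d18:-→d19:-→d20:-→d21:-→d22:-→d23:-→d24:-→d25:-→d26:-→d27:-→d28:H2→d29:-→d30:-→d31:-→d32:H4  best=H4
  - 160.0.0.0/3 clear@3
  + 186.101.176.50/32 (H4) depth=32
  + 186.101.176.0/20 (H3) depth=20
  + 112.9.0.0/16 (H1) depth=16
  + 186.101.176.0/20 (H3) depth=20
  ? 186.101.7.37  path d0:-→d1:-→d2:-→d3:-→d4:-→d5:-→d6:-→d7:-→d8:-→d9:-→d10:-→d11:-→d12:H0→d13:-→d14:-→d15:-→d16:H0  best=H0
  + 186.96.0.0/12 (H1) depth=12
  + 186.96.0.0/12 (H3) depth=12
  ? 193.181.47.94  path d0:-→d1:-  best=no-route
  - 186.96.0.0/12 clear@12
  ? 186.101.5.105  path d0:-→d1:-→d2:-→d3:-→d4:-→d5:-→d6:-→d7:-→d8:-→d9:-→d10:-→d11:-→d12:-→d13:-→d14:-→d15:-→d16:H0  best=H0
  ? 112.9.0.9  path d0:-→d1:-→d2:-→d3:-→d4:-→d5:-→d6:-→d7:-→d8:-→d9:-→d10:-→d11:-→d12:-→d13:-→d14:-→d15:-→d16:H1→d17:-  best=H1
  ? 112.9.93.97  path d0:-→d1:-→d2:-→d3:-→d4:-→d5:-→d6:-→d7:-→d8:-→d9:-→d10:-→d11:-→d12:-→d13:-→d14:-→d15:-→d16:H1→d17:-→d18:-→d19:-→d20:-→d21:-→d22:-→d23:-→d24:-→d25:-→d26:-→d27:-→d28:H2  best=H2
  ? 112.9.93.107  path d0:-→d1:-→d2:-→d3:-→d4:-→d5:-→d6:-→d7:-→d8:-→d9:-→d10:-→d11:-→d12:-→d13:-→d14:-→d15:-→d16:H1→d17:-→d18:-→d19:-→d20:-→d21:-→d22:-→d23:-→d24:-→d25:-→d26:-→d27:-→d28:H2→d29:-→d30:-→d31:-→d32:H4  best=H4
  + 0.0.0.0/0 (H2) depth=0
  ? 112.9.93.101  path d0:H2→d1:-→d2:-→d3:-→d4:-→d5:-→d6:-→d7:-→d8:-→d9:-→d10:-→d11:-→d12:-→d13:-→d14:-→d15:-→d16:H1→d17:-→d18:-→d19:-→d20:-→d21:-→d22:-→d23:-→d24:-→d25:-→d26:-→d27:-→d28:H2  best=H2
  - 186.101.0.0/16 clear@16
  ? 112.9.93.96  path d0:H2→d1:-→d2:-→d3:-→d4:-→d5:-→d6:-→d7:-→d8:-→d9:-→d10:-→d11:-→d12:-→d13:-→d14:-→d15:-→d16:H1→d17:-→d18:-→d19:-→d20:-→d21:-→d22:-→d23:-→d24:-→d25:-→d26:-→d27:-→d28:H2  best=H2
  - 112.9.93.96/28 clear@28
  + 186.101.176.0/21 (H4) depth=21
  ? 186.101.176.50  path d0:H2→d1:-→d2:-→d3:-→d4:-→d5:-→d6:-→d7:-→d8:-→d9:-→d10:-→d11:-→d12:-→d13:-→d14:-→d15:-→d16:-→d17:-→d18:-→d19:-→d20:H3→d21:H4→d22:-→d23:-→d24:-→d25:-→d26:-→d27:-→d28:-→d29:-→d30:-→d31:-→d32:H4  best=H4
  + 186.101.176.0/20 (H3) depth=20
  ? 186.101.176.2  path d0:H2→d1:-→d2:-→d3:-→d4:-→d5:-→d6:-→d7:-→d8:-→d9:-→d10:-→d11:-→d12:-→d13:-→d14:-→d15:-→d16:-→d17:-→d18:-→d19:-→d20:H3→d21:H4→d22:-→d23:-→d24:-→d25:-→d26:-  best=H4
  + 112.9.92.0/22 (H1) depth=22
  ? 112.9.93.107  path d0:H2→d1:-→d2:-→d3:-→d4:-→d5:-→d6:-→d7:-→d8:-→d9:-→d10:-→d11:-→d12:-→d13:-→d14:-→d15:-→d16:H1→d17:-→d18:-→d19:-→d20:-→d21:-→d22:H1→d23:-→d24:-→d25:-→d26:-→d27:-→d28:-→d29:-→d30:-→d31:-→d32:H4  best=H4

== LOOKUPS ==
["no-route","H2","H2","H4","H0","no-route","H0","H1","H2","H4","H2","H2","H4","H4","H4"]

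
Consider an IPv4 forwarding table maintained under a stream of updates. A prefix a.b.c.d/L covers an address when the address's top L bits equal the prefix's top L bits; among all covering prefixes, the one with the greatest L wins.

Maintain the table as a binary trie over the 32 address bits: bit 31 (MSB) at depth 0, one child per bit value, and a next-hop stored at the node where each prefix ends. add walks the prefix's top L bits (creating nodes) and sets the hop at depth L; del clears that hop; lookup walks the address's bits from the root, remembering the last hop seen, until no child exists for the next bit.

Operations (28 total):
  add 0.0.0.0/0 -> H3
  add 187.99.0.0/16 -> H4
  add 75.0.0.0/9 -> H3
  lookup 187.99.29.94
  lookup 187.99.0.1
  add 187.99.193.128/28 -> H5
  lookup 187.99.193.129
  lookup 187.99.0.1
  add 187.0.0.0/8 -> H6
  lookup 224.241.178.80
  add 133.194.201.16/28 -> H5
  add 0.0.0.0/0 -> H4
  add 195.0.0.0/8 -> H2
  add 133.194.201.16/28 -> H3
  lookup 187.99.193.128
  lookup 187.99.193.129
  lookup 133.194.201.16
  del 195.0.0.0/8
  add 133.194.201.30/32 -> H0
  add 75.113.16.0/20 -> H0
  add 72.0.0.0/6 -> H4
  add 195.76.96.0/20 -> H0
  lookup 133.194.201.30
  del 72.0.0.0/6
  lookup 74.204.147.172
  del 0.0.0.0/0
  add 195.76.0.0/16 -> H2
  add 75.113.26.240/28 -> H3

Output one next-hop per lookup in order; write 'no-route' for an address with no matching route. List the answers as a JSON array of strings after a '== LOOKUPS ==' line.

Process each operation:
  + 0.0.0.0/0 (H3) depth=0
  + 187.99.0.0/16 (H4) depth=16
  + 75.0.0.0/9 (H3) depth=9
  lookup 187.99.29.94: bits 1011101101100011 walk d0:H3→d1:-→d2:-→d3:-→d4:-→d5:-→d6:-→d7:-→d8:-→d9:-→d10:-→d11:-→d12:-→d13:-→d14:-→d15:-→d16:H4 -> H4
  lookup 187.99.0.1: bits 1011101101100011 walk d0:H3→d1:-→d2:-→d3:-→d4:-→d5:-→d6:-→d7:-→d8:-→d9:-→d10:-→d11:-→d12:-→d13:-→d14:-→d15:-→d16:H4 -> H4
  + 187.99.193.128/28 (H5) depth=28
  lookup 187.99.193.129: bits 1011101101100011110000011000 walk d0:H3→d1:-→d2:-→d3:-→d4:-→d5:-→d6:-→d7:-→d8:-→d9:-→d10:-→d11:-→d12:-→d13:-→d14:-→d15:-→d16:H4→d17:-→d18:-→d19:-→d20:-→d21:-→d22:-→d23:-→d24:-→d25:-→d26:-→d27:-→d28:H5 -> H5
  lookup 187.99.0.1: bits 1011101101100011 walk d0:H3→d1:-→d2:-→d3:-→d4:-→d5:-→d6:-→d7:-→d8:-→d9:-→d10:-→d11:-→d12:-→d13:-→d14:-→d15:-→d16:H4 -> H4
  + 187.0.0.0/8 (H6) depth=8
  lookup 224.241.178.80: bits 1 walk d0:H3→d1:- -> H3
  + 133.194.201.16/28 (H5) depth=28
  + 0.0.0.0/0 (H4) depth=0
  + 195.0.0.0/8 (H2) depth=8
  + 133.194.201.16/28 (H3) depth=28
  lookup 187.99.193.128: bits 1011101101100011110000011000 walk d0:H4→d1:-→d2:-→d3:-→d4:-→d5:-→d6:-→d7:-→d8:H6→d9:-→d10:-→d11:-→d12:-→d13:-→d14:-→d15:-→d16:H4→d17:-→d18:-→d19:-→d20:-→d21:-→d22:-→d23:-→d24:-→d25:-→d26:-→d27:-→d28:H5 -> H5
  lookup 187.99.193.129: bits 1011101101100011110000011000 walk d0:H4→d1:-→d2:-→d3:-→d4:-→d5:-→d6:-→d7:-→d8:H6→d9:-→d10:-→d11:-→d12:-→d13:-→d14:-→d15:-→d16:H4→d17:-→d18:-→d19:-→d20:-→d21:-→d22:-→d23:-→d24:-→d25:-→d26:-→d27:-→d28:H5 -> H5
  lookup 133.194.201.16: bits 1000010111000010110010010001 walk d0:H4→d1:-→d2:-→d3:-→d4:-→d5:-→d6:-→d7:-→d8:-→d9:-→d10:-→d11:-→d12:-→d13:-→d14:-→d15:-→d16:-→d17:-→d18:-→d19:-→d20:-→d21:-→d22:-→d23:-→d24:-→d25:-→d26:-→d27:-→d28:H3 -> H3
  - 195.0.0.0/8 clear@8
  + 133.194.201.30/32 (H0) depth=32
  + 75.113.16.0/20 (H0) depth=20
  + 72.0.0.0/6 (H4) depth=6
  + 195.76.96.0/20 (H0) depth=20
  lookup 133.194.201.30: bits 10000101110000101100100100011110 walk d0:H4→d1:-→d2:-→d3:-→d4:-→d5:-→d6:-→d7:-→d8:-→d9:-→d10:-→d11:-→d12:-→d13:-→d14:-→d15:-→d16:-→d17:-→d18:-→d19:-→d20:-→d21:-→d22:-→d23:-→d24:-→d25:-→d26:-→d27:-→d28:H3→d29:-→d30:-→d31:-→d32:H0 -> H0
  - 72.0.0.0/6 clear@6
  lookup 74.204.147.172: bits 0100101 walk d0:H4→d1:-→d2:-→d3:-→d4:-→d5:-→d6:-→d7:- -> H4
  - 0.0.0.0/0 clear@0
  + 195.76.0.0/16 (H2) depth=16
  + 75.113.26.240/28 (H3) depth=28

== LOOKUPS ==
["H4","H4","H5","H4","H3","H5","H5","H3","H0","H4"]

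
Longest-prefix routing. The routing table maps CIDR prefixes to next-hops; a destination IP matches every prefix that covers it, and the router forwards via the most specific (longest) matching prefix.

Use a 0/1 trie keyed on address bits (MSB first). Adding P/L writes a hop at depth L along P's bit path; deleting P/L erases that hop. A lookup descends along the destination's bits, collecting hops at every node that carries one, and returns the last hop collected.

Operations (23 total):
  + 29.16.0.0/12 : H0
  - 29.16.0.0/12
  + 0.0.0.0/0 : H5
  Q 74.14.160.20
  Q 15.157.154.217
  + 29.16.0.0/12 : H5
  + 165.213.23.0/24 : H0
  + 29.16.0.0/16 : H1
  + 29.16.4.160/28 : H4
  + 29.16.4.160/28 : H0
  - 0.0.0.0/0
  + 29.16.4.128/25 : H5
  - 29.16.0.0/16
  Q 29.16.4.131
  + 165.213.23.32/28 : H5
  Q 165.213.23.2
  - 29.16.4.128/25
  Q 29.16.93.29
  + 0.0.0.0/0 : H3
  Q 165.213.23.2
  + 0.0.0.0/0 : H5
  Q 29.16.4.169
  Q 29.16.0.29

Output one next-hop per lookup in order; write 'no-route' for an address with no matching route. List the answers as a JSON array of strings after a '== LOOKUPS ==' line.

Trace:
  + 29.16.0.0/12 (H0) depth=12
  - 29.16.0.0/12 clear@12
  + 0.0.0.0/0 (H5) depth=0
  lookup 74.14.160.20: bits 0 walk d0:H5→d1:- -> H5
  lookup 15.157.154.217: bits 000 walk d0:H5→d1:-→d2:-→d3:- -> H5
  + 29.16.0.0/12 (H5) depth=12
  + 165.213.23.0/24 (H0) depth=24
  + 29.16.0.0/16 (H1) depth=16
  + 29.16.4.160/28 (H4) depth=28
  + 29.16.4.160/28 (H0) depth=28
  - 0.0.0.0/0 clear@0
  + 29.16.4.128/25 (H5) depth=25
  - 29.16.0.0/16 clear@16
  lookup 29.16.4.131: bits 00011101000100000000010010 walk d0:-→d1:-→d2:-→d3:-→d4:-→d5:-→d6:-→d7:-→d8:-→d9:-→d10:-→d11:-→d12:H5→d13:-→d14:-→d15:-→d16:-→d17:-→d18:-→d19:-→d20:-→d21:-→d22:-→d23:-→d24:-→d25:H5→d26:- -> H5
  + 165.213.23.32/28 (H5) depth=28
  lookup 165.213.23.2: bits 10100101110101010001011100 walk d0:-→d1:-→d2:-→d3:-→d4:-→d5:-→d6:-→d7:-→d8:-→d9:-→d10:-→d11:-→d12:-→d13:-→d14:-→d15:-→d16:-→d17:-→d18:-→d19:-→d20:-→d21:-→d22:-→d23:-→d24:H0→d25:-→d26:- -> H0
  - 29.16.4.128/25 clear@25
  lookup 29.16.93.29: bits 00011101000100000 walk d0:-→d1:-→d2:-→d3:-→d4:-→d5:-→d6:-→d7:-→d8:-→d9:-→d10:-→d11:-→d12:H5→d13:-→d14:-→d15:-→d16:-→d17:- -> H5
  + 0.0.0.0/0 (H3) depth=0
  lookup 165.213.23.2: bits 10100101110101010001011100 walk d0:H3→d1:-→d2:-→d3:-→d4:-→d5:-→d6:-→d7:-→d8:-→d9:-→d10:-→d11:-→d12:-→d13:-→d14:-→d15:-→d16:-→d17:-→d18:-→d19:-→d20:-→d21:-→d22:-→d23:-→d24:H0→d25:-→d26:- -> H0
  + 0.0.0.0/0 (H5) depth=0
  lookup 29.16.4.169: bits 0001110100010000000001001010 walk d0:H5→d1:-→d2:-→d3:-→d4:-→d5:-→d6:-→d7:-→d8:-→d9:-→d10:-→d11:-→d12:H5→d13:-→d14:-→d15:-→d16:-→d17:-→d18:-→d19:-→d20:-→d21:-→d22:-→d23:-→d24:-→d25:-→d26:-→d27:-→d28:H0 -> H0
  lookup 29.16.0.29: bits 000111010001000000000 walk d0:H5→d1:-→d2:-→d3:-→d4:-→d5:-→d6:-→d7:-→d8:-→d9:-→d10:-→d11:-→d12:H5→d13:-→d14:-→d15:-→d16:-→d17:-→d18:-→d19:-→d20:-→d21:- -> H5

== LOOKUPS ==
["H5","H5","H5","H0","H5","H0","H0","H5"]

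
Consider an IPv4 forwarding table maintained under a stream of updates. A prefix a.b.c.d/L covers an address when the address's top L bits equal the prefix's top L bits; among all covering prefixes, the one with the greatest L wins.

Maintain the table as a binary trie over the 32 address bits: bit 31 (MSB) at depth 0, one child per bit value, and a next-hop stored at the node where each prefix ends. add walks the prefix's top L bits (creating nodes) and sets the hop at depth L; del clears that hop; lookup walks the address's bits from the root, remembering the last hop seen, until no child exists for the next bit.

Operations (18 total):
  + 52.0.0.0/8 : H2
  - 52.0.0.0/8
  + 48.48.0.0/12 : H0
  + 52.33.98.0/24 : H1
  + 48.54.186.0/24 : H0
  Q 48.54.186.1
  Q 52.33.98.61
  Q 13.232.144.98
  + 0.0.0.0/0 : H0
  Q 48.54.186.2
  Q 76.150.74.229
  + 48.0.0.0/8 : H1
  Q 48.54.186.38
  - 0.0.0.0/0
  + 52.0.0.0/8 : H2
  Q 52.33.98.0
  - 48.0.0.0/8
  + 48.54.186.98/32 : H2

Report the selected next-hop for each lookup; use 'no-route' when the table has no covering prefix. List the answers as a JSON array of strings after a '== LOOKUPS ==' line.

Process each operation:
  + 52.0.0.0/8 (H2) depth=8
  - 52.0.0.0/8 clear@8
  + 48.48.0.0/12 (H0) depth=12
  + 52.33.98.0/24 (H1) depth=24
  + 48.54.186.0/24 (H0) depth=24
  Q 48.54.186.1: descend 001100000011011010111010 ; hops seen [H0,H0] ; pick H0
  Q 52.33.98.61: descend 001101000010000101100010 ; hops seen [H1] ; pick H1
  Q 13.232.144.98: descend 00 ; hops seen [∅] ; pick no-route
  + 0.0.0.0/0 (H0) depth=0
  Q 48.54.186.2: descend 001100000011011010111010 ; hops seen [H0,H0,H0] ; pick H0
  Q 76.150.74.229: descend 0 ; hops seen [H0] ; pick H0
  + 48.0.0.0/8 (H1) depth=8
  Q 48.54.186.38: descend 001100000011011010111010 ; hops seen [H0,H1,H0,H0] ; pick H0
  - 0.0.0.0/0 clear@0
  + 52.0.0.0/8 (H2) depth=8
  Q 52.33.98.0: descend 001101000010000101100010 ; hops seen [H2,H1] ; pick H1
  - 48.0.0.0/8 clear@8
  + 48.54.186.98/32 (H2) depth=32

== LOOKUPS ==
["H0","H1","no-route","H0","H0","H0","H1"]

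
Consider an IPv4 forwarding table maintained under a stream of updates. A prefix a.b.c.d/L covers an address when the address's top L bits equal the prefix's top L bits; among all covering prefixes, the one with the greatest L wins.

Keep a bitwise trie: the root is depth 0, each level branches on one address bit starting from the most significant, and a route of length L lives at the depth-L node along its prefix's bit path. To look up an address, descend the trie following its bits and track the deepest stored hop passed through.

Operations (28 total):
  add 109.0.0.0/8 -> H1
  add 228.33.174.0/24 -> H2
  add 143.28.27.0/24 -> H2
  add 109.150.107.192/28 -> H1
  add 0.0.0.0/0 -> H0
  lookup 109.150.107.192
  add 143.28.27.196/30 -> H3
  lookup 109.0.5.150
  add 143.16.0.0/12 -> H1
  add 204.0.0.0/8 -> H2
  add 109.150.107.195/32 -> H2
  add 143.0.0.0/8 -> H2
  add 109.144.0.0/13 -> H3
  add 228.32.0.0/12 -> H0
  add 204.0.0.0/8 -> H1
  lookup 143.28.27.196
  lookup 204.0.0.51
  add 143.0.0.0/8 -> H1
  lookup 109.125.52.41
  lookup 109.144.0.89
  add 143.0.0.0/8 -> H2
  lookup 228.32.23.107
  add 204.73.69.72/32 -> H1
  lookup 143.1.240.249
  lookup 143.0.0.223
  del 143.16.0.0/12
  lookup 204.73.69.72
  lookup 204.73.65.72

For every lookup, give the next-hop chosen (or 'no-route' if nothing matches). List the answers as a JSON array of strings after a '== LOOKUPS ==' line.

Trace:
  + 109.0.0.0/8 (H1) depth=8
  + 228.33.174.0/24 (H2) depth=24
  + 143.28.27.0/24 (H2) depth=24
  + 109.150.107.192/28 (H1) depth=28
  + 0.0.0.0/0 (H0) depth=0
  lookup 109.150.107.192: bits 0110110110010110011010111100 walk d0:H0→d1:-→d2:-→d3:-→d4:-→d5:-→d6:-→d7:-→d8:H1→d9:-→d10:-→d11:-→d12:-→d13:-→d14:-→d15:-→d16:-→d17:-→d18:-→d19:-→d20:-→d21:-→d22:-→d23:-→d24:-→d25:-→d26:-→d27:-→d28:H1 -> H1
  + 143.28.27.196/30 (H3) depth=30
  lookup 109.0.5.150: bits 01101101 walk d0:H0→d1:-→d2:-→d3:-→d4:-→d5:-→d6:-→d7:-→d8:H1 -> H1
  + 143.16.0.0/12 (H1) depth=12
  + 204.0.0.0/8 (H2) depth=8
  + 109.150.107.195/32 (H2) depth=32
  + 143.0.0.0/8 (H2) depth=8
  + 109.144.0.0/13 (H3) depth=13
  + 228.32.0.0/12 (H0) depth=12
  + 204.0.0.0/8 (H1) depth=8
  lookup 143.28.27.196: bits 100011110001110000011011110001 walk d0:H0→d1:-→d2:-→d3:-→d4:-→d5:-→d6:-→d7:-→d8:H2→d9:-→d10:-→d11:-→d12:H1→d13:-→d14:-→d15:-→d16:-→d17:-→d18:-→d19:-→d20:-→d21:-→d22:-→d23:-→d24:H2→d25:-→d26:-→d27:-→d28:-→d29:-→d30:H3 -> H3
  lookup 204.0.0.51: bits 11001100 walk d0:H0→d1:-→d2:-→d3:-→d4:-→d5:-→d6:-→d7:-→d8:H1 -> H1
  + 143.0.0.0/8 (H1) depth=8
  lookup 109.125.52.41: bits 01101101 walk d0:H0→d1:-→d2:-→d3:-→d4:-→d5:-→d6:-→d7:-→d8:H1 -> H1
  lookup 109.144.0.89: bits 0110110110010 walk d0:H0→d1:-→d2:-→d3:-→d4:-→d5:-→d6:-→d7:-→d8:H1→d9:-→d10:-→d11:-→d12:-→d13:H3 -> H3
  + 143.0.0.0/8 (H2) depth=8
  lookup 228.32.23.107: bits 111001000010000 walk d0:H0→d1:-→d2:-→d3:-→d4:-→d5:-→d6:-→d7:-→d8:-→d9:-→d10:-→d11:-→d12:H0→d13:-→d14:-→d15:- -> H0
  + 204.73.69.72/32 (H1) depth=32
  lookup 143.1.240.249: bits 10001111000 walk d0:H0→d1:-→d2:-→d3:-→d4:-→d5:-→d6:-→d7:-→d8:H2→d9:-→d10:-→d11:- -> H2
  lookup 143.0.0.223: bits 10001111000 walk d0:H0→d1:-→d2:-→d3:-→d4:-→d5:-→d6:-→d7:-→d8:H2→d9:-→d10:-→d11:- -> H2
  - 143.16.0.0/12 clear@12
  lookup 204.73.69.72: bits 11001100010010010100010101001000 walk d0:H0→d1:-→d2:-→d3:-→d4:-→d5:-→d6:-→d7:-→d8:H1→d9:-→d10:-→d11:-→d12:-→d13:-→d14:-→d15:-→d16:-→d17:-→d18:-→d19:-→d20:-→d21:-→d22:-→d23:-→d24:-→d25:-→d26:-→d27:-→d28:-→d29:-→d30:-→d31:-→d32:H1 -> H1
  lookup 204.73.65.72: bits 110011000100100101000 walk d0:H0→d1:-→d2:-→d3:-→d4:-→d5:-→d6:-→d7:-→d8:H1→d9:-→d10:-→d11:-→d12:-→d13:-→d14:-→d15:-→d16:-→d17:-→d18:-→d19:-→d20:-→d21:- -> H1

== LOOKUPS ==
["H1","H1","H3","H1","H1","H3","H0","H2","H2","H1","H1"]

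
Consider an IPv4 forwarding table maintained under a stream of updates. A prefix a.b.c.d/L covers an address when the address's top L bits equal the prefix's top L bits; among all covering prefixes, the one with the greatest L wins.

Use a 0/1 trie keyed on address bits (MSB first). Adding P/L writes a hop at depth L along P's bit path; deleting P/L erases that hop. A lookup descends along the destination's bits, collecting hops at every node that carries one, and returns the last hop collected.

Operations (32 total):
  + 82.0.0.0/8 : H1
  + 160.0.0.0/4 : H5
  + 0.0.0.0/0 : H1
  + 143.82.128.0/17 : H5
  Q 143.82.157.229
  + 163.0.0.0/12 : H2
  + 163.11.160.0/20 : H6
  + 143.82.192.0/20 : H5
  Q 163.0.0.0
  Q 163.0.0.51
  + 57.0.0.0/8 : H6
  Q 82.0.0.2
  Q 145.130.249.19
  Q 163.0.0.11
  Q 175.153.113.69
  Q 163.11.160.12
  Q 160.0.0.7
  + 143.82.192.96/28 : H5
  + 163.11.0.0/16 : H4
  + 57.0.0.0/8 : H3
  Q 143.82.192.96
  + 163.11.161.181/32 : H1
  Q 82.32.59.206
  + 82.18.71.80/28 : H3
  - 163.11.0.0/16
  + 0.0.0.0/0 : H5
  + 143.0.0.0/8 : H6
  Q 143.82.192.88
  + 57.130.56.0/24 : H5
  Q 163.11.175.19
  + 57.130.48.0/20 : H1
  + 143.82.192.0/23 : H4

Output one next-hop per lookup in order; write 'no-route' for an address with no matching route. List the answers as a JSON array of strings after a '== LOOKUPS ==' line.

Apply in order:
  add 82.0.0.0/8 -> H1 at depth 8
  add 160.0.0.0/4 -> H5 at depth 4
  add 0.0.0.0/0 -> H1 at depth 0
  add 143.82.128.0/17 -> H5 at depth 17
  ? 143.82.157.229  path d0:H1→d1:-→d2:-→d3:-→d4:-→d5:-→d6:-→d7:-→d8:-→d9:-→d10:-→d11:-→d12:-→d13:-→d14:-→d15:-→d16:-→d17:H5  best=H5
  add 163.0.0.0/12 -> H2 at depth 12
  add 163.11.160.0/20 -> H6 at depth 20
  add 143.82.192.0/20 -> H5 at depth 20
  ? 163.0.0.0  path d0:H1→d1:-→d2:-→d3:-→d4:H5→d5:-→d6:-→d7:-→d8:-→d9:-→d10:-→d11:-→d12:H2  best=H2
  ? 163.0.0.51  path d0:H1→d1:-→d2:-→d3:-→d4:H5→d5:-→d6:-→d7:-→d8:-→d9:-→d10:-→d11:-→d12:H2  best=H2
  add 57.0.0.0/8 -> H6 at depth 8
  ? 82.0.0.2  path d0:H1→d1:-→d2:-→d3:-→d4:-→d5:-→d6:-→d7:-→d8:H1  best=H1
  ? 145.130.249.19  path d0:H1→d1:-→d2:-→d3:-  best=H1
  ? 163.0.0.11  path d0:H1→d1:-→d2:-→d3:-→d4:H5→d5:-→d6:-→d7:-→d8:-→d9:-→d10:-→d11:-→d12:H2  best=H2
  ? 175.153.113.69  path d0:H1→d1:-→d2:-→d3:-→d4:H5  best=H5
  ? 163.11.160.12  path d0:H1→d1:-→d2:-→d3:-→d4:H5→d5:-→d6:-→d7:-→d8:-→d9:-→d10:-→d11:-→d12:H2→d13:-→d14:-→d15:-→d16:-→d17:-→d18:-→d19:-→d20:H6  best=H6
  ? 160.0.0.7  path d0:H1→d1:-→d2:-→d3:-→d4:H5→d5:-→d6:-  best=H5
  add 143.82.192.96/28 -> H5 at depth 28
  add 163.11.0.0/16 -> H4 at depth 16
  add 57.0.0.0/8 -> H3 at depth 8
  ? 143.82.192.96  path d0:H1→d1:-→d2:-→d3:-→d4:-→d5:-→d6:-→d7:-→d8:-→d9:-→d10:-→d11:-→d12:-→d13:-→d14:-→d15:-→d16:-→d17:H5→d18:-→d19:-→d20:H5→d21:-→d22:-→d23:-→d24:-→d25:-→d26:-→d27:-→d28:H5  best=H5
  add 163.11.161.181/32 -> H1 at depth 32
  ? 82.32.59.206  path d0:H1→d1:-→d2:-→d3:-→d4:-→d5:-→d6:-→d7:-→d8:H1  best=H1
  add 82.18.71.80/28 -> H3 at depth 28
  - 163.11.0.0/16 clear@16
  add 0.0.0.0/0 -> H5 at depth 0
  add 143.0.0.0/8 -> H6 at depth 8
  ? 143.82.192.88  path d0:H5→d1:-→d2:-→d3:-→d4:-→d5:-→d6:-→d7:-→d8:H6→d9:-→d10:-→d11:-→d12:-→d13:-→d14:-→d15:-→d16:-→d17:H5→d18:-→d19:-→d20:H5→d21:-→d22:-→d23:-→d24:-→d25:-→d26:-  best=H5
  add 57.130.56.0/24 -> H5 at depth 24
  ? 163.11.175.19  path d0:H5→d1:-→d2:-→d3:-→d4:H5→d5:-→d6:-→d7:-→d8:-→d9:-→d10:-→d11:-→d12:H2→d13:-→d14:-→d15:-→d16:-→d17:-→d18:-→d19:-→d20:H6  best=H6
  add 57.130.48.0/20 -> H1 at depth 20
  add 143.82.192.0/23 -> H4 at depth 23

== LOOKUPS ==
["H5","H2","H2","H1","H1","H2","H5","H6","H5","H5","H1","H5","H6"]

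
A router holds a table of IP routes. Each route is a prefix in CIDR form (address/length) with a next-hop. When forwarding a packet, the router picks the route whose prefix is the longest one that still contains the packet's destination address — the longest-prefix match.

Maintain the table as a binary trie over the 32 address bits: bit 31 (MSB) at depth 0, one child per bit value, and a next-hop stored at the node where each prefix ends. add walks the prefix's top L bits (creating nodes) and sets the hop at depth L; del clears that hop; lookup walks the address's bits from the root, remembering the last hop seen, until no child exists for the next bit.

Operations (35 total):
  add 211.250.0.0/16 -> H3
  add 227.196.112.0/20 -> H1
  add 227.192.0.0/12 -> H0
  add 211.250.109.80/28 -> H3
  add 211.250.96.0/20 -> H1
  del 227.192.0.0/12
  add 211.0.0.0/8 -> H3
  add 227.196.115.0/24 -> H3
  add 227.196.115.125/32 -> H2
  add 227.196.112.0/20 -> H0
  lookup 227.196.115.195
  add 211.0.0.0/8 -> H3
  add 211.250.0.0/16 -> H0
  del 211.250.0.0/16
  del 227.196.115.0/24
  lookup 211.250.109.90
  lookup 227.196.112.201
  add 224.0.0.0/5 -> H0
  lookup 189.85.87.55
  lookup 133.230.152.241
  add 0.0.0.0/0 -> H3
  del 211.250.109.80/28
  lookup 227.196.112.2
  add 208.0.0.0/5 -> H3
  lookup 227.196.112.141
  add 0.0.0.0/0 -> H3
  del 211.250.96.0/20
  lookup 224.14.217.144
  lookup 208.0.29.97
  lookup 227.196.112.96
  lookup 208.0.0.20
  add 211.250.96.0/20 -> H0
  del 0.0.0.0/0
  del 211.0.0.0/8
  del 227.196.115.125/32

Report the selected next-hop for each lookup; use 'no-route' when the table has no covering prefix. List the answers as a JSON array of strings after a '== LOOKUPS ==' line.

Trace:
  + 211.250.0.0/16 (H3) depth=16
  + 227.196.112.0/20 (H1) depth=20
  + 227.192.0.0/12 (H0) depth=12
  + 211.250.109.80/28 (H3) depth=28
  + 211.250.96.0/20 (H1) depth=20
  - 227.192.0.0/12 clear@12
  + 211.0.0.0/8 (H3) depth=8
  + 227.196.115.0/24 (H3) depth=24
  + 227.196.115.125/32 (H2) depth=32
  + 227.196.112.0/20 (H0) depth=20
  lookup 227.196.115.195: bits 111000111100010001110011 walk d0:-→d1:-→d2:-→d3:-→d4:-→d5:-→d6:-→d7:-→d8:-→d9:-→d10:-→d11:-→d12:-→d13:-→d14:-→d15:-→d16:-→d17:-→d18:-→d19:-→d20:H0→d21:-→d22:-→d23:-→d24:H3 -> H3
  + 211.0.0.0/8 (H3) depth=8
  + 211.250.0.0/16 (H0) depth=16
  - 211.250.0.0/16 clear@16
  - 227.196.115.0/24 clear@24
  lookup 211.250.109.90: bits 1101001111111010011011010101 walk d0:-→d1:-→d2:-→d3:-→d4:-→d5:-→d6:-→d7:-→d8:H3→d9:-→d10:-→d11:-→d12:-→d13:-→d14:-→d15:-→d16:-→d17:-→d18:-→d19:-→d20:H1→d21:-→d22:-→d23:-→d24:-→d25:-→d26:-→d27:-→d28:H3 -> H3
  lookup 227.196.112.201: bits 1110001111000100011100 walk d0:-→d1:-→d2:-→d3:-→d4:-→d5:-→d6:-→d7:-→d8:-→d9:-→d10:-→d11:-→d12:-→d13:-→d14:-→d15:-→d16:-→d17:-→d18:-→d19:-→d20:H0→d21:-→d22:- -> H0
  + 224.0.0.0/5 (H0) depth=5
  lookup 189.85.87.55: bits 1 walk d0:-→d1:- -> no-route
  lookup 133.230.152.241: bits 1 walk d0:-→d1:- -> no-route
  + 0.0.0.0/0 (H3) depth=0
  - 211.250.109.80/28 clear@28
  lookup 227.196.112.2: bits 1110001111000100011100 walk d0:H3→d1:-→d2:-→d3:-→d4:-→d5:H0→d6:-→d7:-→d8:-→d9:-→d10:-→d11:-→d12:-→d13:-→d14:-→d15:-→d16:-→d17:-→d18:-→d19:-→d20:H0→d21:-→d22:- -> H0
  + 208.0.0.0/5 (H3) depth=5
  lookup 227.196.112.141: bits 1110001111000100011100 walk d0:H3→d1:-→d2:-→d3:-→d4:-→d5:H0→d6:-→d7:-→d8:-→d9:-→d10:-→d11:-→d12:-→d13:-→d14:-→d15:-→d16:-→d17:-→d18:-→d19:-→d20:H0→d21:-→d22:- -> H0
  + 0.0.0.0/0 (H3) depth=0
  - 211.250.96.0/20 clear@20
  lookup 224.14.217.144: bits 111000 walk d0:H3→d1:-→d2:-→d3:-→d4:-→d5:H0→d6:- -> H0
  lookup 208.0.29.97: bits 110100 walk d0:H3→d1:-→d2:-→d3:-→d4:-→d5:H3→d6:- -> H3
  lookup 227.196.112.96: bits 1110001111000100011100 walk d0:H3→d1:-→d2:-→d3:-→d4:-→d5:H0→d6:-→d7:-→d8:-→d9:-→d10:-→d11:-→d12:-→d13:-→d14:-→d15:-→d16:-→d17:-→d18:-→d19:-→d20:H0→d21:-→d22:- -> H0
  lookup 208.0.0.20: bits 110100 walk d0:H3→d1:-→d2:-→d3:-→d4:-→d5:H3→d6:- -> H3
  + 211.250.96.0/20 (H0) depth=20
  - 0.0.0.0/0 clear@0
  - 211.0.0.0/8 clear@8
  - 227.196.115.125/32 clear@32

== LOOKUPS ==
["H3","H3","H0","no-route","no-route","H0","H0","H0","H3","H0","H3"]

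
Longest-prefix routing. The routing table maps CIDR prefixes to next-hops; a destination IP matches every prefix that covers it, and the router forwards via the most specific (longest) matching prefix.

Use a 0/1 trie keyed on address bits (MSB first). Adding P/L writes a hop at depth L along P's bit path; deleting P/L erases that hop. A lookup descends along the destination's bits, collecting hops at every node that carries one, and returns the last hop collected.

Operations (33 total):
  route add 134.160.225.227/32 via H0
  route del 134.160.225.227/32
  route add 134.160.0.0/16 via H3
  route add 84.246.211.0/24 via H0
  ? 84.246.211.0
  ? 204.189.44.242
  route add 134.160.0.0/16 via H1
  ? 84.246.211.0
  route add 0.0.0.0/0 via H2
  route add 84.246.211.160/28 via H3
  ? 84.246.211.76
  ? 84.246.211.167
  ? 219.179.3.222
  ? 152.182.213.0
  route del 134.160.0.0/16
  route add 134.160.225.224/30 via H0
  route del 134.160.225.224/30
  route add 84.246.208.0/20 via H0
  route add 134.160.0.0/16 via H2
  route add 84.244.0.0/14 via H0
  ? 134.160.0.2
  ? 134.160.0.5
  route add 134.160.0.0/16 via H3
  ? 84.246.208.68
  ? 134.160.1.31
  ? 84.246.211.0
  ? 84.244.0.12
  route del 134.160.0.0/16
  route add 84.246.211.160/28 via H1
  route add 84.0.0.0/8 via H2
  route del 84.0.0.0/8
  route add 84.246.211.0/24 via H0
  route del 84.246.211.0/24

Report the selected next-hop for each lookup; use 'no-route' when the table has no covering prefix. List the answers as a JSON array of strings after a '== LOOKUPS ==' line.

Process each operation:
  add 134.160.225.227/32 -> H0 at depth 32
  del 134.160.225.227/32 (clear depth 32)
  add 134.160.0.0/16 -> H3 at depth 16
  add 84.246.211.0/24 -> H0 at depth 24
  Q 84.246.211.0: descend 010101001111011011010011 ; hops seen [H0] ; pick H0
  Q 204.189.44.242: descend 1 ; hops seen [∅] ; pick no-route
  add 134.160.0.0/16 -> H1 at depth 16
  Q 84.246.211.0: descend 010101001111011011010011 ; hops seen [H0] ; pick H0
  add 0.0.0.0/0 -> H2 at depth 0
  add 84.246.211.160/28 -> H3 at depth 28
  Q 84.246.211.76: descend 010101001111011011010011 ; hops seen [H2,H0] ; pick H0
  Q 84.246.211.167: descend 0101010011110110110100111010 ; hops seen [H2,H0,H3] ; pick H3
  Q 219.179.3.222: descend 1 ; hops seen [H2] ; pick H2
  Q 152.182.213.0: descend 100 ; hops seen [H2] ; pick H2
  del 134.160.0.0/16 (clear depth 16)
  add 134.160.225.224/30 -> H0 at depth 30
  del 134.160.225.224/30 (clear depth 30)
  add 84.246.208.0/20 -> H0 at depth 20
  add 134.160.0.0/16 -> H2 at depth 16
  add 84.244.0.0/14 -> H0 at depth 14
  Q 134.160.0.2: descend 1000011010100000 ; hops seen [H2,H2] ; pick H2
  Q 134.160.0.5: descend 1000011010100000 ; hops seen [H2,H2] ; pick H2
  add 134.160.0.0/16 -> H3 at depth 16
  Q 84.246.208.68: descend 0101010011110110110100 ; hops seen [H2,H0,H0] ; pick H0
  Q 134.160.1.31: descend 1000011010100000 ; hops seen [H2,H3] ; pick H3
  Q 84.246.211.0: descend 010101001111011011010011 ; hops seen [H2,H0,H0,H0] ; pick H0
  Q 84.244.0.12: descend 01010100111101 ; hops seen [H2,H0] ; pick H0
  del 134.160.0.0/16 (clear depth 16)
  add 84.246.211.160/28 -> H1 at depth 28
  add 84.0.0.0/8 -> H2 at depth 8
  del 84.0.0.0/8 (clear depth 8)
  add 84.246.211.0/24 -> H0 at depth 24
  del 84.246.211.0/24 (clear depth 24)

== LOOKUPS ==
["H0","no-route","H0","H0","H3","H2","H2","H2","H2","H0","H3","H0","H0"]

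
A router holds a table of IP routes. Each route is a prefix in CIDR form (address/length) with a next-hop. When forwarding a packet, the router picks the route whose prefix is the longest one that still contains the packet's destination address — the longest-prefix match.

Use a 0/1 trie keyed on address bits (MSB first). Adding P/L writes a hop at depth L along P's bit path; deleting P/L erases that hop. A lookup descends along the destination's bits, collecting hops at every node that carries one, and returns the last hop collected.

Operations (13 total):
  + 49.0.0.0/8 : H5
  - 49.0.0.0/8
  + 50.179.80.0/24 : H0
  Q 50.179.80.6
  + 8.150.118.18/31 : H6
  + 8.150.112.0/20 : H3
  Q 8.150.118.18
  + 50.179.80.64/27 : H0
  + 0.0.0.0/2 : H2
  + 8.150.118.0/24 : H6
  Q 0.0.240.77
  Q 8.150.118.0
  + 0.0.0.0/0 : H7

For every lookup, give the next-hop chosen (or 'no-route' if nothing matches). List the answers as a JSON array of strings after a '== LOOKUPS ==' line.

Apply in order:
  + 49.0.0.0/8 (H5) depth=8
  del 49.0.0.0/8 (clear depth 8)
  + 50.179.80.0/24 (H0) depth=24
  Q 50.179.80.6: descend 001100101011001101010000 ; hops seen [H0] ; pick H0
  + 8.150.118.18/31 (H6) depth=31
  + 8.150.112.0/20 (H3) depth=20
  Q 8.150.118.18: descend 0000100010010110011101100001001 ; hops seen [H3,H6] ; pick H6
  + 50.179.80.64/27 (H0) depth=27
  + 0.0.0.0/2 (H2) depth=2
  + 8.150.118.0/24 (H6) depth=24
  Q 0.0.240.77: descend 0000 ; hops seen [H2] ; pick H2
  Q 8.150.118.0: descend 000010001001011001110110000 ; hops seen [H2,H3,H6] ; pick H6
  + 0.0.0.0/0 (H7) depth=0

== LOOKUPS ==
["H0","H6","H2","H6"]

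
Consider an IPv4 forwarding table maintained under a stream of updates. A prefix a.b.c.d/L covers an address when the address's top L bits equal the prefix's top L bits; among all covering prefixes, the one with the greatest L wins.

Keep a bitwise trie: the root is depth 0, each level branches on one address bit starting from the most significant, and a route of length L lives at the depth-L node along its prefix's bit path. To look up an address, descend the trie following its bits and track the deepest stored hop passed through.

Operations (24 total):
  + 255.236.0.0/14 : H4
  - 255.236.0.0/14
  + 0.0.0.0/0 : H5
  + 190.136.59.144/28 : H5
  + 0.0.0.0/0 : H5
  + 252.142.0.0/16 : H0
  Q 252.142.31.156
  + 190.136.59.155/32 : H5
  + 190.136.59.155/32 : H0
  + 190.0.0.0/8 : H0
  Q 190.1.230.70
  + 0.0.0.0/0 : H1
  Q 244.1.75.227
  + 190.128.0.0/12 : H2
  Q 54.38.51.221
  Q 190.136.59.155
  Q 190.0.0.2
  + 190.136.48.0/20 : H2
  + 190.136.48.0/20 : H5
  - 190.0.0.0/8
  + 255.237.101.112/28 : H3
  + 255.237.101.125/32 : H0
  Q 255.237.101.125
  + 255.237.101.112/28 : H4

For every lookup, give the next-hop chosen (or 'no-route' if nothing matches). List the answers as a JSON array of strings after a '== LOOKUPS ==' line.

Process each operation:
  + 255.236.0.0/14 (H4) depth=14
  - 255.236.0.0/14 clear@14
  + 0.0.0.0/0 (H5) depth=0
  + 190.136.59.144/28 (H5) depth=28
  + 0.0.0.0/0 (H5) depth=0
  + 252.142.0.0/16 (H0) depth=16
  ? 252.142.31.156  path d0:H5→d1:-→d2:-→d3:-→d4:-→d5:-→d6:-→d7:-→d8:-→d9:-→d10:-→d11:-→d12:-→d13:-→d14:-→d15:-→d16:H0  best=H0
  + 190.136.59.155/32 (H5) depth=32
  + 190.136.59.155/32 (H0) depth=32
  + 190.0.0.0/8 (H0) depth=8
  ? 190.1.230.70  path d0:H5→d1:-→d2:-→d3:-→d4:-→d5:-→d6:-→d7:-→d8:H0  best=H0
  + 0.0.0.0/0 (H1) depth=0
  ? 244.1.75.227  path d0:H1→d1:-→d2:-→d3:-→d4:-  best=H1
  + 190.128.0.0/12 (H2) depth=12
  ? 54.38.51.221  path d0:H1  best=H1
  ? 190.136.59.155  path d0:H1→d1:-→d2:-→d3:-→d4:-→d5:-→d6:-→d7:-→d8:H0→d9:-→d10:-→d11:-→d12:H2→d13:-→d14:-→d15:-→d16:-→d17:-→d18:-→d19:-→d20:-→d21:-→d22:-→d23:-→d24:-→d25:-→d26:-→d27:-→d28:H5→d29:-→d30:-→d31:-→d32:H0  best=H0
  ? 190.0.0.2  path d0:H1→d1:-→d2:-→d3:-→d4:-→d5:-→d6:-→d7:-→d8:H0  best=H0
  + 190.136.48.0/20 (H2) depth=20
  + 190.136.48.0/20 (H5) depth=20
  - 190.0.0.0/8 clear@8
  + 255.237.101.112/28 (H3) depth=28
  + 255.237.101.125/32 (H0) depth=32
  ? 255.237.101.125  path d0:H1→d1:-→d2:-→d3:-→d4:-→d5:-→d6:-→d7:-→d8:-→d9:-→d10:-→d11:-→d12:-→d13:-→d14:-→d15:-→d16:-→d17:-→d18:-→d19:-→d20:-→d21:-→d22:-→d23:-→d24:-→d25:-→d26:-→d27:-→d28:H3→d29:-→d30:-→d31:-→d32:H0  best=H0
  + 255.237.101.112/28 (H4) depth=28

== LOOKUPS ==
["H0","H0","H1","H1","H0","H0","H0"]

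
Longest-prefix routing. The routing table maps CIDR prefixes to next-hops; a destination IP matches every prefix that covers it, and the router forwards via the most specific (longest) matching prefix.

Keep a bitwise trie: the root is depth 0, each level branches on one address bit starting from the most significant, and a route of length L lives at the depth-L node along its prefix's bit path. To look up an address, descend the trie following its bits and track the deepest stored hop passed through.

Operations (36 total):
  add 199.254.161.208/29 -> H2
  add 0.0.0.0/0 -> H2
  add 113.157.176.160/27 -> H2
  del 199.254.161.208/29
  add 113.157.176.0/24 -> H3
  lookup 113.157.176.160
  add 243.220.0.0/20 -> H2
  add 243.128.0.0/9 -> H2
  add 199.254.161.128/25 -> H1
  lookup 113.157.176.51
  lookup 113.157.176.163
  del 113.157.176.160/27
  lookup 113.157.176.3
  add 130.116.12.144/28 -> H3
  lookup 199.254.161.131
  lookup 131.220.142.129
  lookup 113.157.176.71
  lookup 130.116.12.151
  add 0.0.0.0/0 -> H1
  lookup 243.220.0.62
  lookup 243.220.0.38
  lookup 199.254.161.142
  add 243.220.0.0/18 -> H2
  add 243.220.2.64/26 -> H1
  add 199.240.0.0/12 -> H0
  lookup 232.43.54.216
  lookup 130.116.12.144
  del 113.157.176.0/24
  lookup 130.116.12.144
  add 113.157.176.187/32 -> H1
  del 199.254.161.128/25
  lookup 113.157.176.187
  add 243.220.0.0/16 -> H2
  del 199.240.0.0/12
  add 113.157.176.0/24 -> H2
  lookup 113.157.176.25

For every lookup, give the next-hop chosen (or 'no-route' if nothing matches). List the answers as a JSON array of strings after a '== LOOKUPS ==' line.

Apply in order:
  add 199.254.161.208/29 -> H2 at depth 29
  add 0.0.0.0/0 -> H2 at depth 0
  add 113.157.176.160/27 -> H2 at depth 27
  del 199.254.161.208/29 (clear depth 29)
  add 113.157.176.0/24 -> H3 at depth 24
  Q 113.157.176.160: descend 011100011001110110110000101 ; hops seen [H2,H3,H2] ; pick H2
  add 243.220.0.0/20 -> H2 at depth 20
  add 243.128.0.0/9 -> H2 at depth 9
  add 199.254.161.128/25 -> H1 at depth 25
  Q 113.157.176.51: descend 011100011001110110110000 ; hops seen [H2,H3] ; pick H3
  Q 113.157.176.163: descend 011100011001110110110000101 ; hops seen [H2,H3,H2] ; pick H2
  del 113.157.176.160/27 (clear depth 27)
  Q 113.157.176.3: descend 011100011001110110110000 ; hops seen [H2,H3] ; pick H3
  add 130.116.12.144/28 -> H3 at depth 28
  Q 199.254.161.131: descend 1100011111111110101000011 ; hops seen [H2,H1] ; pick H1
  Q 131.220.142.129: descend 1000001 ; hops seen [H2] ; pick H2
  Q 113.157.176.71: descend 011100011001110110110000 ; hops seen [H2,H3] ; pick H3
  Q 130.116.12.151: descend 1000001001110100000011001001 ; hops seen [H2,H3] ; pick H3
  add 0.0.0.0/0 -> H1 at depth 0
  Q 243.220.0.62: descend 11110011110111000000 ; hops seen [H1,H2,H2] ; pick H2
  Q 243.220.0.38: descend 11110011110111000000 ; hops seen [H1,H2,H2] ; pick H2
  Q 199.254.161.142: descend 1100011111111110101000011 ; hops seen [H1,H1] ; pick H1
  add 243.220.0.0/18 -> H2 at depth 18
  add 243.220.2.64/26 -> H1 at depth 26
  add 199.240.0.0/12 -> H0 at depth 12
  Q 232.43.54.216: descend 111 ; hops seen [H1] ; pick H1
  Q 130.116.12.144: descend 1000001001110100000011001001 ; hops seen [H1,H3] ; pick H3
  del 113.157.176.0/24 (clear depth 24)
  Q 130.116.12.144: descend 1000001001110100000011001001 ; hops seen [H1,H3] ; pick H3
  add 113.157.176.187/32 -> H1 at depth 32
  del 199.254.161.128/25 (clear depth 25)
  Q 113.157.176.187: descend 01110001100111011011000010111011 ; hops seen [H1,H1] ; pick H1
  add 243.220.0.0/16 -> H2 at depth 16
  del 199.240.0.0/12 (clear depth 12)
  add 113.157.176.0/24 -> H2 at depth 24
  Q 113.157.176.25: descend 011100011001110110110000 ; hops seen [H1,H2] ; pick H2

== LOOKUPS ==
["H2","H3","H2","H3","H1","H2","H3","H3","H2","H2","H1","H1","H3","H3","H1","H2"]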